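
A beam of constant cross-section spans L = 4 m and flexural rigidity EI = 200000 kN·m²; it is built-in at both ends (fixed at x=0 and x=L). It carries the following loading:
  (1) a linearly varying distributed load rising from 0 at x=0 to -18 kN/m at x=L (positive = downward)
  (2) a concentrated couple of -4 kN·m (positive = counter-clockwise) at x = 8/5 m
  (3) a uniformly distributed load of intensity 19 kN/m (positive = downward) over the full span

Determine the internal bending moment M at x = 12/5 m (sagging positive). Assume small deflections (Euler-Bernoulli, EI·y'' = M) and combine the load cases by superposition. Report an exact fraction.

Load 1 — triangular load w₀=-18 kN/m (0→w₀ over full span):
  M_1 = 3w₀Lx/20 - w₀L²/30 - w₀x³/(6L) = 3·(-18)·4·(12/5)/20 - (-18)·4²/30 - (-18)·(12/5)³/(6·4) = -744/125 kN·m
Load 2 — applied couple M₀=-4 kN·m at a=8/5 m (b=L-a=12/5):
  M_2 = R_Ax - M_A - M₀  [x>a] with R_A=-36/25, M_A=-12/25 = (-36/25)·(12/5) - (-12/25) - (-4) = 128/125 kN·m
Load 3 — uniform load w=19 kN/m over full span:
  M_3 = wLx/2 - wL²/12 - wx²/2 = 19·4·(12/5)/2 - 19·4²/12 - 19·(12/5)²/2 = 836/75 kN·m
Superposition: M = Σ M_i = 2332/375 kN·m ≈ 6.218667 kN·m

M(12/5) = 2332/375 kN·m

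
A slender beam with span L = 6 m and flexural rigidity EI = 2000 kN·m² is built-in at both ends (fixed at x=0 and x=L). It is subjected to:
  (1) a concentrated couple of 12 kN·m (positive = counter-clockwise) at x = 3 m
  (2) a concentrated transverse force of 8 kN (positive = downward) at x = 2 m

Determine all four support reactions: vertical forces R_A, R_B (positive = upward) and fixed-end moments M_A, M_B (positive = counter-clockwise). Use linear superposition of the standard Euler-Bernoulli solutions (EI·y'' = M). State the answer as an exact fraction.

Load 1 — applied couple M₀=12 kN·m at a=3 m (b=L-a=3):
  R_A = 6M₀ab/L³ = 6·12·3·3/6³ = 3 kN
  M_A = M₀b(2a-b)/L² = 12·3·(2·3-3)/6² = 3 kN·m
  R_B = -6M₀ab/L³ = -6·12·3·3/6³ = -3 kN
  M_B = M₀a(2b-a)/L² = 12·3·(2·3-3)/6² = 3 kN·m
Load 2 — point force P=8 kN at a=2 m (b=L-a=4):
  R_A = Pb²(3a+b)/L³ = 8·4²·(3·2+4)/6³ = 160/27 kN
  M_A = Pab²/L² = 8·2·4²/6² = 64/9 kN·m
  R_B = Pa²(a+3b)/L³ = 8·2²·(2+3·4)/6³ = 56/27 kN
  M_B = -Pa²b/L² = -8·2²·4/6² = -32/9 kN·m
Superposition: R_A = 241/27 kN, M_A = 91/9 kN·m, R_B = -25/27 kN, M_B = -5/9 kN·m

R_A = 241/27 kN, M_A = 91/9 kN·m, R_B = -25/27 kN, M_B = -5/9 kN·m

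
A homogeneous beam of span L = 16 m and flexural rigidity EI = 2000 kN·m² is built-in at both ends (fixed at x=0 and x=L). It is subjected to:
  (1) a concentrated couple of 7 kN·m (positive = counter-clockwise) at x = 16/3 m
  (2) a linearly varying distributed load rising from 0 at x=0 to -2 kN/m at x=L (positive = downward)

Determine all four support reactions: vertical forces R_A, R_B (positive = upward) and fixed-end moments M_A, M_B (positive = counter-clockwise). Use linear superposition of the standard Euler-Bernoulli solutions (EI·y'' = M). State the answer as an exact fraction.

R_A = -253/60 kN, M_A = -256/15 kN·m, R_B = -707/60 kN, M_B = 419/15 kN·m

Load 1 — applied couple M₀=7 kN·m at a=16/3 m (b=L-a=32/3):
  R_A = 6M₀ab/L³ = 6·7·(16/3)·(32/3)/16³ = 7/12 kN
  M_A = M₀b(2a-b)/L² = 7·(32/3)·(2·(16/3)-(32/3))/16² = 0 kN·m
  R_B = -6M₀ab/L³ = -6·7·(16/3)·(32/3)/16³ = -7/12 kN
  M_B = M₀a(2b-a)/L² = 7·(16/3)·(2·(32/3)-(16/3))/16² = 7/3 kN·m
Load 2 — triangular load w₀=-2 kN/m (0→w₀ over full span):
  R_A = 3w₀L/20 = 3·(-2)·16/20 = -24/5 kN
  M_A = w₀L²/30 = (-2)·16²/30 = -256/15 kN·m
  R_B = 7w₀L/20 = 7·(-2)·16/20 = -56/5 kN
  M_B = -w₀L²/20 = -(-2)·16²/20 = 128/5 kN·m
Superposition: R_A = -253/60 kN, M_A = -256/15 kN·m, R_B = -707/60 kN, M_B = 419/15 kN·m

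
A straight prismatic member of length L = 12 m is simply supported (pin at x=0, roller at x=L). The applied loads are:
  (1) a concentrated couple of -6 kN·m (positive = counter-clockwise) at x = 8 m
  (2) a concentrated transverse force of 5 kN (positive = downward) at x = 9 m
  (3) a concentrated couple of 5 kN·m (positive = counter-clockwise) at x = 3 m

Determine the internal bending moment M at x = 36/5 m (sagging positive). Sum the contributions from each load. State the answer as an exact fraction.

Load 1 — applied couple M₀=-6 kN·m at a=8 m (b=L-a=4):
  M_1 = M₀x/L  [x≤a] = (-6)·(36/5)/12 = -18/5 kN·m
Load 2 — point force P=5 kN at a=9 m (b=L-a=3):
  M_2 = Pbx/L  [x≤a] = 5·3·(36/5)/12 = 9 kN·m
Load 3 — applied couple M₀=5 kN·m at a=3 m (b=L-a=9):
  M_3 = M₀x/L - M₀  [x>a] = 5·(36/5)/12 - 5 = -2 kN·m
Superposition: M = Σ M_i = 17/5 kN·m ≈ 3.400000 kN·m

M(36/5) = 17/5 kN·m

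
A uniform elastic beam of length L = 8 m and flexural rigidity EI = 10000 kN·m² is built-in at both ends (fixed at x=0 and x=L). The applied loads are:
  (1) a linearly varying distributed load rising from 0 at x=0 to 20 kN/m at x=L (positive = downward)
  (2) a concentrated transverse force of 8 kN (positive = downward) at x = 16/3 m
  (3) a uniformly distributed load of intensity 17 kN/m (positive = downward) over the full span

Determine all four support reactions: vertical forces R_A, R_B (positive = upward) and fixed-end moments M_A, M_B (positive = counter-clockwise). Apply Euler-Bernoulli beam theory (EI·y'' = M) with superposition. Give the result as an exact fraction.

R_A = 2540/27 kN, M_A = 3728/27 kN·m, R_B = 3508/27 kN, M_B = -4432/27 kN·m

Load 1 — triangular load w₀=20 kN/m (0→w₀ over full span):
  R_A = 3w₀L/20 = 3·20·8/20 = 24 kN
  M_A = w₀L²/30 = 20·8²/30 = 128/3 kN·m
  R_B = 7w₀L/20 = 7·20·8/20 = 56 kN
  M_B = -w₀L²/20 = -20·8²/20 = -64 kN·m
Load 2 — point force P=8 kN at a=16/3 m (b=L-a=8/3):
  R_A = Pb²(3a+b)/L³ = 8·(8/3)²·(3·(16/3)+(8/3))/8³ = 56/27 kN
  M_A = Pab²/L² = 8·(16/3)·(8/3)²/8² = 128/27 kN·m
  R_B = Pa²(a+3b)/L³ = 8·(16/3)²·((16/3)+3·(8/3))/8³ = 160/27 kN
  M_B = -Pa²b/L² = -8·(16/3)²·(8/3)/8² = -256/27 kN·m
Load 3 — uniform load w=17 kN/m over full span:
  R_A = wL/2 = 17·8/2 = 68 kN
  M_A = wL²/12 = 17·8²/12 = 272/3 kN·m
  R_B = wL/2 = 17·8/2 = 68 kN
  M_B = -wL²/12 = -17·8²/12 = -272/3 kN·m
Superposition: R_A = 2540/27 kN, M_A = 3728/27 kN·m, R_B = 3508/27 kN, M_B = -4432/27 kN·m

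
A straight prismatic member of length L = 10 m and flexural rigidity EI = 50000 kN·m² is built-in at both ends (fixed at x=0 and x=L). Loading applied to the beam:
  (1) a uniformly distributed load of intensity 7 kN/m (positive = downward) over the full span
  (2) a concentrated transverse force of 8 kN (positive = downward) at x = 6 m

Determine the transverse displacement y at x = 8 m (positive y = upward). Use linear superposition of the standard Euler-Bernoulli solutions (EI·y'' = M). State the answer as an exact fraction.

Load 1 — uniform load w=7 kN/m over full span:
  y_1 = -wx²(L-x)²/(24EI) = -7·8²·(10-8)²/(24·50000) = -14/9375 m
Load 2 — point force P=8 kN at a=6 m (b=L-a=4):
  y_2 = -Pa²(L-x)²(3bL-(3b+a)(L-x))/(6L³EI)  [x>a] = -8·6²·(10-8)²·(3·4·10-(3·4+6)·(10-8))/(6·10³·50000) = -126/390625 m
Superposition: y = Σ y_i = -2128/1171875 m ≈ -0.001816 m

y(8) = -2128/1171875 m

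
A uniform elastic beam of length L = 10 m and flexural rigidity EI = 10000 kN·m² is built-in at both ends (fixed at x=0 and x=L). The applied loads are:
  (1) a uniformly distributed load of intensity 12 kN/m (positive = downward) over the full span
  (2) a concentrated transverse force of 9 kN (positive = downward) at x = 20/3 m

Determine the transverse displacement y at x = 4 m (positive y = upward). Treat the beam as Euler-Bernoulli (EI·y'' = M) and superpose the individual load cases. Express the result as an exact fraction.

y(4) = -178/5625 m

Load 1 — uniform load w=12 kN/m over full span:
  y_1 = -wx²(L-x)²/(24EI) = -12·4²·(10-4)²/(24·10000) = -18/625 m
Load 2 — point force P=9 kN at a=20/3 m (b=L-a=10/3):
  y_2 = -Pb²x²(3aL-(3a+b)x)/(6L³EI)  [x≤a] = -9·(10/3)²·4²·(3·(20/3)·10-(3·(20/3)+(10/3))·4)/(6·10³·10000) = -16/5625 m
Superposition: y = Σ y_i = -178/5625 m ≈ -0.031644 m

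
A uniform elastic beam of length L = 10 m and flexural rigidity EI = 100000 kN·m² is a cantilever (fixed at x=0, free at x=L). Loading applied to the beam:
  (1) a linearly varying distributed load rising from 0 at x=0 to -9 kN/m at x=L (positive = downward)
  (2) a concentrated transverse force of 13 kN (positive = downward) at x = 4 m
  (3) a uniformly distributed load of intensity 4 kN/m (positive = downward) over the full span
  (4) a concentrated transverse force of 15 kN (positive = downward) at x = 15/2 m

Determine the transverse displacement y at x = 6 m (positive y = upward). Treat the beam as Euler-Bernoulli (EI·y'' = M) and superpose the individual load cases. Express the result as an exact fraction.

y(6) = -38101/7500000 m

Load 1 — triangular load w₀=-9 kN/m (0→w₀ over full span):
  y_1 = (w₀Lx³/12-w₀L²x²/6-w₀x⁵/(120L))/EI = ((-9)·10·6³/12-(-9)·10²·6²/6-(-9)·6⁵/(120·10))/100000 = 47979/1250000 m
Load 2 — point force P=13 kN at a=4 m (b=L-a=6):
  y_2 = -Pa²(3x-a)/(6EI)  [x>a] = -13·4²·(3·6-4)/(6·100000) = -91/18750 m
Load 3 — uniform load w=4 kN/m over full span:
  y_3 = -wx²(x²-4Lx+6L²)/(24EI) = -4·6²·(6²-4·10·6+6·10²)/(24·100000) = -297/12500 m
Load 4 — point force P=15 kN at a=15/2 m (b=L-a=5/2):
  y_4 = -Px²(3a-x)/(6EI)  [x≤a] = -15·6²·(3·(15/2)-6)/(6·100000) = -297/20000 m
Superposition: y = Σ y_i = -38101/7500000 m ≈ -0.005080 m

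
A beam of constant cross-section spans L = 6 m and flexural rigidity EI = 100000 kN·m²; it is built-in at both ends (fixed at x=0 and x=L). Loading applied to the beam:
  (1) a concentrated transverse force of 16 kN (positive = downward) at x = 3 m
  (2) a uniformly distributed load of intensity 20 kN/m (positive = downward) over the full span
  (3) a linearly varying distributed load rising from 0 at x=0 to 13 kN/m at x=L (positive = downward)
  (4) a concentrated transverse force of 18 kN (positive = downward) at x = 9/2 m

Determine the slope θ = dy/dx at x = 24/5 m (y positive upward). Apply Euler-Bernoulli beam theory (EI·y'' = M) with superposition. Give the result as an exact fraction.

Load 1 — point force P=16 kN at a=3 m (b=L-a=3):
  θ_1 = Pa²(L-x)(2bL-(3b+a)(L-x))/(2L³EI)  [x>a] = 16·3²·(6-(24/5))·(2·3·6-(3·3+3)·(6-(24/5)))/(2·6³·100000) = 27/312500 rad
Load 2 — uniform load w=20 kN/m over full span:
  θ_2 = -wx(L-x)(L-2x)/(12EI) = -20·(24/5)·(6-(24/5))·(6-2·(24/5))/(12·100000) = 27/78125 rad
Load 3 — triangular load w₀=13 kN/m (0→w₀ over full span):
  θ_3 = -w₀(2x(L-x)(L-2x)(x+2L)+x²(L-x)²)/(120LEI) = -13·(2·(24/5)·(6-(24/5))·(6-2·(24/5))·((24/5)+2·6)+(24/5)²·(6-(24/5))²)/(120·6·100000) = 234/1953125 rad
Load 4 — point force P=18 kN at a=9/2 m (b=L-a=3/2):
  θ_4 = Pa²(L-x)(2bL-(3b+a)(L-x))/(2L³EI)  [x>a] = 18·(9/2)²·(6-(24/5))·(2·(3/2)·6-(3·(3/2)+(9/2))·(6-(24/5)))/(2·6³·100000) = 729/10000000 rad
Superposition: θ = Σ θ_i = 156177/250000000 rad ≈ 0.000625 rad

θ(24/5) = 156177/250000000 rad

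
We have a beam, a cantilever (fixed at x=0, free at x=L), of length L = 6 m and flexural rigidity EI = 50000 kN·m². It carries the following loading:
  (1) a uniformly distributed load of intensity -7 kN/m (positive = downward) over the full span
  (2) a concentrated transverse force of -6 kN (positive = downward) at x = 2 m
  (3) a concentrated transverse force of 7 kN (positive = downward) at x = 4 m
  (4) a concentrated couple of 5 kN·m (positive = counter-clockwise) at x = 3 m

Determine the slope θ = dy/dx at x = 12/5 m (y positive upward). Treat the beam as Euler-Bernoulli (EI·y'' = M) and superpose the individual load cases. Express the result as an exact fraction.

θ(12/5) = 2727/781250 rad

Load 1 — uniform load w=-7 kN/m over full span:
  θ_1 = -wx(x²-3Lx+3L²)/(6EI) = -(-7)·(12/5)·((12/5)²-3·6·(12/5)+3·6²)/(6·50000) = 3087/781250 rad
Load 2 — point force P=-6 kN at a=2 m (b=L-a=4):
  θ_2 = -Pa²/(2EI)  [x>a] = -(-6)·2²/(2·50000) = 3/12500 rad
Load 3 — point force P=7 kN at a=4 m (b=L-a=2):
  θ_3 = -Px(2a-x)/(2EI)  [x≤a] = -7·(12/5)·(2·4-(12/5))/(2·50000) = -147/156250 rad
Load 4 — applied couple M₀=5 kN·m at a=3 m (b=L-a=3):
  θ_4 = M₀x/EI  [x≤a] = 5·(12/5)/50000 = 3/12500 rad
Superposition: θ = Σ θ_i = 2727/781250 rad ≈ 0.003491 rad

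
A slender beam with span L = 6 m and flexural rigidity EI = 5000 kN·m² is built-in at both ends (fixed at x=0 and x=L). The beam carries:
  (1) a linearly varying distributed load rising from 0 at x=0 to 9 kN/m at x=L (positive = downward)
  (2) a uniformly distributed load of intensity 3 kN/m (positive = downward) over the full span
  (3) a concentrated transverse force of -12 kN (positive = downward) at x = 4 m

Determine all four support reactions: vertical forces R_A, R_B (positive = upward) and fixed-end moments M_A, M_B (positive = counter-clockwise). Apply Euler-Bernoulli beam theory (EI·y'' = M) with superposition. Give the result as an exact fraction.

R_A = 1259/90 kN, M_A = 217/15 kN·m, R_B = 1711/90 kN, M_B = -218/15 kN·m

Load 1 — triangular load w₀=9 kN/m (0→w₀ over full span):
  R_A = 3w₀L/20 = 3·9·6/20 = 81/10 kN
  M_A = w₀L²/30 = 9·6²/30 = 54/5 kN·m
  R_B = 7w₀L/20 = 7·9·6/20 = 189/10 kN
  M_B = -w₀L²/20 = -9·6²/20 = -81/5 kN·m
Load 2 — uniform load w=3 kN/m over full span:
  R_A = wL/2 = 3·6/2 = 9 kN
  M_A = wL²/12 = 3·6²/12 = 9 kN·m
  R_B = wL/2 = 3·6/2 = 9 kN
  M_B = -wL²/12 = -3·6²/12 = -9 kN·m
Load 3 — point force P=-12 kN at a=4 m (b=L-a=2):
  R_A = Pb²(3a+b)/L³ = (-12)·2²·(3·4+2)/6³ = -28/9 kN
  M_A = Pab²/L² = (-12)·4·2²/6² = -16/3 kN·m
  R_B = Pa²(a+3b)/L³ = (-12)·4²·(4+3·2)/6³ = -80/9 kN
  M_B = -Pa²b/L² = -(-12)·4²·2/6² = 32/3 kN·m
Superposition: R_A = 1259/90 kN, M_A = 217/15 kN·m, R_B = 1711/90 kN, M_B = -218/15 kN·m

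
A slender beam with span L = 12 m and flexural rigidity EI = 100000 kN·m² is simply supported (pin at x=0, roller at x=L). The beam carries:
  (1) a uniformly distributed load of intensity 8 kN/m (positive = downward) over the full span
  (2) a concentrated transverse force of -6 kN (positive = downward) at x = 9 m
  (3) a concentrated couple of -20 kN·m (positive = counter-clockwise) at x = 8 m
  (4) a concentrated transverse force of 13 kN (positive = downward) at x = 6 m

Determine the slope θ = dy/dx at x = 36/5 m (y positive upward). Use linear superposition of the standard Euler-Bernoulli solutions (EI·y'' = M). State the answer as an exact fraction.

Load 1 — uniform load w=8 kN/m over full span:
  θ_1 = -w(L³-6Lx²+4x³)/(24EI) = -8·(12³-6·12·(36/5)²+4·(36/5)³)/(24·100000) = 666/390625 rad
Load 2 — point force P=-6 kN at a=9 m (b=L-a=3):
  θ_2 = -Pb(L²-b²-3x²)/(6LEI)  [x≤a] = -(-6)·3·(12²-3²-3·(36/5)²)/(6·12·100000) = -513/10000000 rad
Load 3 — applied couple M₀=-20 kN·m at a=8 m (b=L-a=4):
  θ_3 = (M₀x²/(2L)+C₁)/EI  [x≤a] with C₁=M₀(3b²-L²)/(6L)=80/3 = ((-20)·(36/5)²/(2·12)+(80/3))/100000 = -31/187500 rad
Load 4 — point force P=13 kN at a=6 m (b=L-a=6):
  θ_4 = -Pa(2L²-6Lx+3x²+a²)/(6LEI)  [x>a] = -13·6·(2·12²-6·12·(36/5)+3·(36/5)²+6²)/(6·12·100000) = 1053/2500000 rad
Superposition: θ = Σ θ_i = 286429/150000000 rad ≈ 0.001910 rad

θ(36/5) = 286429/150000000 rad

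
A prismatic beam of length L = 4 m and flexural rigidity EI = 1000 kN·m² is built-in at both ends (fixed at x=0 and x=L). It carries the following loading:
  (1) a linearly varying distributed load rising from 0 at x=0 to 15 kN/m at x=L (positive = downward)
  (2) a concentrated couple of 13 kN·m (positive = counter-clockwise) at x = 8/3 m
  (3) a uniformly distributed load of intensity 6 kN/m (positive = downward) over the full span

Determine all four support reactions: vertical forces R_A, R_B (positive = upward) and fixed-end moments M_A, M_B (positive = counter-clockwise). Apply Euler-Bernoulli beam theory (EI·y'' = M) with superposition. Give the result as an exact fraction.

R_A = 76/3 kN, M_A = 61/3 kN·m, R_B = 86/3 kN, M_B = -20 kN·m

Load 1 — triangular load w₀=15 kN/m (0→w₀ over full span):
  R_A = 3w₀L/20 = 3·15·4/20 = 9 kN
  M_A = w₀L²/30 = 15·4²/30 = 8 kN·m
  R_B = 7w₀L/20 = 7·15·4/20 = 21 kN
  M_B = -w₀L²/20 = -15·4²/20 = -12 kN·m
Load 2 — applied couple M₀=13 kN·m at a=8/3 m (b=L-a=4/3):
  R_A = 6M₀ab/L³ = 6·13·(8/3)·(4/3)/4³ = 13/3 kN
  M_A = M₀b(2a-b)/L² = 13·(4/3)·(2·(8/3)-(4/3))/4² = 13/3 kN·m
  R_B = -6M₀ab/L³ = -6·13·(8/3)·(4/3)/4³ = -13/3 kN
  M_B = M₀a(2b-a)/L² = 13·(8/3)·(2·(4/3)-(8/3))/4² = 0 kN·m
Load 3 — uniform load w=6 kN/m over full span:
  R_A = wL/2 = 6·4/2 = 12 kN
  M_A = wL²/12 = 6·4²/12 = 8 kN·m
  R_B = wL/2 = 6·4/2 = 12 kN
  M_B = -wL²/12 = -6·4²/12 = -8 kN·m
Superposition: R_A = 76/3 kN, M_A = 61/3 kN·m, R_B = 86/3 kN, M_B = -20 kN·m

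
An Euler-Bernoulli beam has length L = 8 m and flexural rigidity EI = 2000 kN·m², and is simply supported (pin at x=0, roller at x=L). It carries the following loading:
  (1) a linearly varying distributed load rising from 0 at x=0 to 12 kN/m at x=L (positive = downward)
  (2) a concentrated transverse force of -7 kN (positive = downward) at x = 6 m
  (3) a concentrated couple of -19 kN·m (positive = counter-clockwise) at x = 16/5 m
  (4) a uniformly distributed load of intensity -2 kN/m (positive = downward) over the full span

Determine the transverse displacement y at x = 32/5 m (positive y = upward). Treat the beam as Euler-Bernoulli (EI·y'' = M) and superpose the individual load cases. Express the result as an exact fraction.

y(32/5) = -1409089/23437500 m

Load 1 — triangular load w₀=12 kN/m (0→w₀ over full span):
  y_1 = -w₀x(7L⁴-10L²x²+3x⁴)/(360LEI) = -12·(32/5)·(7·8⁴-10·8²·(32/5)²+3·(32/5)⁴)/(360·8·2000) = -195072/1953125 m
Load 2 — point force P=-7 kN at a=6 m (b=L-a=2):
  y_2 = -Pa(L-x)(2Lx-a²-x²)/(6LEI)  [x>a] = -(-7)·6·(8-(32/5))·(2·8·(32/5)-6²-(32/5)²)/(6·8·2000) = 1113/62500 m
Load 3 — applied couple M₀=-19 kN·m at a=16/5 m (b=L-a=24/5):
  y_3 = (M₀x³/(6L)-M₀(x-a)²/2+C₁x)/EI  [x>a] with C₁=M₀(3b²-L²)/(6L)=-152/75 = ((-19)·(32/5)³/(6·8)-(-19)·((32/5)-(16/5))²/2+(-152/75)·(32/5))/2000 = -152/15625 m
Load 4 — uniform load w=-2 kN/m over full span:
  y_4 = -wx(L³-2Lx²+x³)/(24EI) = -(-2)·(32/5)·(8³-2·8·(32/5)²+(32/5)³)/(24·2000) = 7424/234375 m
Superposition: y = Σ y_i = -1409089/23437500 m ≈ -0.060121 m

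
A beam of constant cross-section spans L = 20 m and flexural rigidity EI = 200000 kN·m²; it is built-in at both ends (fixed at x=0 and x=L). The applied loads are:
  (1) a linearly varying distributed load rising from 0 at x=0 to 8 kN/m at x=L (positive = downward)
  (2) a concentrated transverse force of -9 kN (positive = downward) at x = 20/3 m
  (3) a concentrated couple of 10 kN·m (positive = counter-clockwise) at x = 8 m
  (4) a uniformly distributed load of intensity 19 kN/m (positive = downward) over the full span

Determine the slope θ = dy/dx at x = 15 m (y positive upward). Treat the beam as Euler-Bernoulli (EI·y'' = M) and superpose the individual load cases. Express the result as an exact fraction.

Load 1 — triangular load w₀=8 kN/m (0→w₀ over full span):
  θ_1 = -w₀(2x(L-x)(L-2x)(x+2L)+x²(L-x)²)/(120LEI) = -8·(2·15·(20-15)·(20-2·15)·(15+2·20)+15²·(20-15)²)/(120·20·200000) = 41/32000 rad
Load 2 — point force P=-9 kN at a=20/3 m (b=L-a=40/3):
  θ_2 = Pa²(L-x)(2bL-(3b+a)(L-x))/(2L³EI)  [x>a] = (-9)·(20/3)²·(20-15)·(2·(40/3)·20-(3·(40/3)+(20/3))·(20-15))/(2·20³·200000) = -3/16000 rad
Load 3 — applied couple M₀=10 kN·m at a=8 m (b=L-a=12):
  θ_3 = (R_Ax²/2 - M_Ax - M₀(x-a))/EI  [x>a] with R_A=18/25, M_A=6/5 = ((18/25)·15²/2 - (6/5)·15 - 10·(15-8))/200000 = -7/200000 rad
Load 4 — uniform load w=19 kN/m over full span:
  θ_4 = -wx(L-x)(L-2x)/(12EI) = -19·15·(20-15)·(20-2·15)/(12·200000) = 19/3200 rad
Superposition: θ = Σ θ_i = 5597/800000 rad ≈ 0.006996 rad

θ(15) = 5597/800000 rad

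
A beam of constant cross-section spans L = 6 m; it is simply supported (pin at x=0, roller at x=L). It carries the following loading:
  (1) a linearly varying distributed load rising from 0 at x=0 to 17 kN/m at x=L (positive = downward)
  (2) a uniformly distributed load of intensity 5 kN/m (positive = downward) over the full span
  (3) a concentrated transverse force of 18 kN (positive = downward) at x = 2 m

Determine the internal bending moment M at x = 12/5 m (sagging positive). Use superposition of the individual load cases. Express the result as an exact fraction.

M(12/5) = 9684/125 kN·m

Load 1 — triangular load w₀=17 kN/m (0→w₀ over full span):
  M_1 = w₀Lx/6 - w₀x³/(6L) = 17·6·(12/5)/6 - 17·(12/5)³/(6·6) = 4284/125 kN·m
Load 2 — uniform load w=5 kN/m over full span:
  M_2 = wx(L-x)/2 = 5·(12/5)·(6-(12/5))/2 = 108/5 kN·m
Load 3 — point force P=18 kN at a=2 m (b=L-a=4):
  M_3 = Pa(L-x)/L  [x>a] = 18·2·(6-(12/5))/6 = 108/5 kN·m
Superposition: M = Σ M_i = 9684/125 kN·m ≈ 77.472000 kN·m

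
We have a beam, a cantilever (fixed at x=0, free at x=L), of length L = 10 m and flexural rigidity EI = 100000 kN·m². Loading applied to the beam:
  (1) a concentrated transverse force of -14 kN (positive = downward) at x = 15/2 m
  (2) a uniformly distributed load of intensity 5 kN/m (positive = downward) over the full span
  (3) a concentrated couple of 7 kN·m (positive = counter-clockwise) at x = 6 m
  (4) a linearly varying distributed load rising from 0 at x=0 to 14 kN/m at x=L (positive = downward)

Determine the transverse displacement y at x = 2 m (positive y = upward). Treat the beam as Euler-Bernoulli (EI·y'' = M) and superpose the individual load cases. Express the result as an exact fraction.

y(2) = -40189/3750000 m

Load 1 — point force P=-14 kN at a=15/2 m (b=L-a=5/2):
  y_1 = -Px²(3a-x)/(6EI)  [x≤a] = -(-14)·2²·(3·(15/2)-2)/(6·100000) = 287/150000 m
Load 2 — uniform load w=5 kN/m over full span:
  y_2 = -wx²(x²-4Lx+6L²)/(24EI) = -5·2²·(2²-4·10·2+6·10²)/(24·100000) = -131/30000 m
Load 3 — applied couple M₀=7 kN·m at a=6 m (b=L-a=4):
  y_3 = M₀x²/(2EI)  [x≤a] = 7·2²/(2·100000) = 7/50000 m
Load 4 — triangular load w₀=14 kN/m (0→w₀ over full span):
  y_4 = (w₀Lx³/12-w₀L²x²/6-w₀x⁵/(120L))/EI = (14·10·2³/12-14·10²·2²/6-14·2⁵/(120·10))/100000 = -15757/1875000 m
Superposition: y = Σ y_i = -40189/3750000 m ≈ -0.010717 m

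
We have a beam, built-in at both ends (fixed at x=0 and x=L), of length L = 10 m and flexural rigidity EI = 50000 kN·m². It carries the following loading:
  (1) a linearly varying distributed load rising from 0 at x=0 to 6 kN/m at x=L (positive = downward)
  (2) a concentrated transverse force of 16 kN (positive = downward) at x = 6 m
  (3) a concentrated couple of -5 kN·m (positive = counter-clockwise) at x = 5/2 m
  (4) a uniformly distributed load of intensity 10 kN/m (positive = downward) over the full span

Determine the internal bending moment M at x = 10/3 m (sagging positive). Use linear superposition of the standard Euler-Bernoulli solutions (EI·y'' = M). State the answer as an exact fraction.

M(10/3) = 428489/10800 kN·m

Load 1 — triangular load w₀=6 kN/m (0→w₀ over full span):
  M_1 = 3w₀Lx/20 - w₀L²/30 - w₀x³/(6L) = 3·6·10·(10/3)/20 - 6·10²/30 - 6·(10/3)³/(6·10) = 170/27 kN·m
Load 2 — point force P=16 kN at a=6 m (b=L-a=4):
  M_2 = Pb²(3a+b)x/L³ - Pab²/L²  [x≤a] = 16·4²·(3·6+4)·(10/3)/10³ - 16·6·4²/10² = 256/75 kN·m
Load 3 — applied couple M₀=-5 kN·m at a=5/2 m (b=L-a=15/2):
  M_3 = R_Ax - M_A - M₀  [x>a] with R_A=-9/16, M_A=15/16 = (-9/16)·(10/3) - (15/16) - (-5) = 35/16 kN·m
Load 4 — uniform load w=10 kN/m over full span:
  M_4 = wLx/2 - wL²/12 - wx²/2 = 10·10·(10/3)/2 - 10·10²/12 - 10·(10/3)²/2 = 250/9 kN·m
Superposition: M = Σ M_i = 428489/10800 kN·m ≈ 39.674907 kN·m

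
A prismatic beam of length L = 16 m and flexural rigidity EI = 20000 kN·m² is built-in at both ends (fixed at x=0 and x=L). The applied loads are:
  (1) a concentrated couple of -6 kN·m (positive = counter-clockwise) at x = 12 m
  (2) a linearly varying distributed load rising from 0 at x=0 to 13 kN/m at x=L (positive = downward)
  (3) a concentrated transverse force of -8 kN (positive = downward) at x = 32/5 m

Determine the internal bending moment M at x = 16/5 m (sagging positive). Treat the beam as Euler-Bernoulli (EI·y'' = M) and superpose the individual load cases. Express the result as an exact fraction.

M(16/5) = -197437/15000 kN·m

Load 1 — applied couple M₀=-6 kN·m at a=12 m (b=L-a=4):
  M_1 = R_Ax - M_A  [x≤a] with R_A=-27/64, M_A=-15/8 = (-27/64)·(16/5) - (-15/8) = 21/40 kN·m
Load 2 — triangular load w₀=13 kN/m (0→w₀ over full span):
  M_2 = 3w₀Lx/20 - w₀L²/30 - w₀x³/(6L) = 3·13·16·(16/5)/20 - 13·16²/30 - 13·(16/5)³/(6·16) = -5824/375 kN·m
Load 3 — point force P=-8 kN at a=32/5 m (b=L-a=48/5):
  M_3 = Pb²(3a+b)x/L³ - Pab²/L²  [x≤a] = (-8)·(48/5)²·(3·(32/5)+(48/5))·(16/5)/16³ - (-8)·(32/5)·(48/5)²/16² = 1152/625 kN·m
Superposition: M = Σ M_i = -197437/15000 kN·m ≈ -13.162467 kN·m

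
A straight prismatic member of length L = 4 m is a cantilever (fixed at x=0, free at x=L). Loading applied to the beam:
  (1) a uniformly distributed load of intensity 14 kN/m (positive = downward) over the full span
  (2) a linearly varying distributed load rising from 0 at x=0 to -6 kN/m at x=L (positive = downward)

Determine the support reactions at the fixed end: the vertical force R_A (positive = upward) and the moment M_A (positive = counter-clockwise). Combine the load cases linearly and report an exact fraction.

Load 1 — uniform load w=14 kN/m over full span:
  R_A = wL = 14·4 = 56 kN
  M_A = wL²/2 = 14·4²/2 = 112 kN·m
Load 2 — triangular load w₀=-6 kN/m (0→w₀ over full span):
  R_A = w₀L/2 = (-6)·4/2 = -12 kN
  M_A = w₀L²/3 = (-6)·4²/3 = -32 kN·m
Superposition: R_A = 44 kN, M_A = 80 kN·m

R_A = 44 kN, M_A = 80 kN·m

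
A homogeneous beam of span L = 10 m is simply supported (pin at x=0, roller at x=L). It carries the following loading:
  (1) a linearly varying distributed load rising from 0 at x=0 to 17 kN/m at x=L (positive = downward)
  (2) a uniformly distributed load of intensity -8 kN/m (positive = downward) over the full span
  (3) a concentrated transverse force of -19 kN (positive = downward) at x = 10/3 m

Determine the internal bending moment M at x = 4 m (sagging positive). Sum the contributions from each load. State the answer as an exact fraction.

Load 1 — triangular load w₀=17 kN/m (0→w₀ over full span):
  M_1 = w₀Lx/6 - w₀x³/(6L) = 17·10·4/6 - 17·4³/(6·10) = 476/5 kN·m
Load 2 — uniform load w=-8 kN/m over full span:
  M_2 = wx(L-x)/2 = (-8)·4·(10-4)/2 = -96 kN·m
Load 3 — point force P=-19 kN at a=10/3 m (b=L-a=20/3):
  M_3 = Pa(L-x)/L  [x>a] = (-19)·(10/3)·(10-4)/10 = -38 kN·m
Superposition: M = Σ M_i = -194/5 kN·m ≈ -38.800000 kN·m

M(4) = -194/5 kN·m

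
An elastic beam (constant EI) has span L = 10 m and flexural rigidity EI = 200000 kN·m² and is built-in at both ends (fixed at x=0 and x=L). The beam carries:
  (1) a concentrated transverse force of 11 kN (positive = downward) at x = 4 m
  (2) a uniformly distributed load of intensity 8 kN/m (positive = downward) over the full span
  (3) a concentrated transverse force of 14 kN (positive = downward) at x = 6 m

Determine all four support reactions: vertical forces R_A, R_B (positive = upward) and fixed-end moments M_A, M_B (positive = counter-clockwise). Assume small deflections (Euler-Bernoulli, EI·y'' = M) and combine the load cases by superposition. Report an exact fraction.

Load 1 — point force P=11 kN at a=4 m (b=L-a=6):
  R_A = Pb²(3a+b)/L³ = 11·6²·(3·4+6)/10³ = 891/125 kN
  M_A = Pab²/L² = 11·4·6²/10² = 396/25 kN·m
  R_B = Pa²(a+3b)/L³ = 11·4²·(4+3·6)/10³ = 484/125 kN
  M_B = -Pa²b/L² = -11·4²·6/10² = -264/25 kN·m
Load 2 — uniform load w=8 kN/m over full span:
  R_A = wL/2 = 8·10/2 = 40 kN
  M_A = wL²/12 = 8·10²/12 = 200/3 kN·m
  R_B = wL/2 = 8·10/2 = 40 kN
  M_B = -wL²/12 = -8·10²/12 = -200/3 kN·m
Load 3 — point force P=14 kN at a=6 m (b=L-a=4):
  R_A = Pb²(3a+b)/L³ = 14·4²·(3·6+4)/10³ = 616/125 kN
  M_A = Pab²/L² = 14·6·4²/10² = 336/25 kN·m
  R_B = Pa²(a+3b)/L³ = 14·6²·(6+3·4)/10³ = 1134/125 kN
  M_B = -Pa²b/L² = -14·6²·4/10² = -504/25 kN·m
Superposition: R_A = 6507/125 kN, M_A = 7196/75 kN·m, R_B = 6618/125 kN, M_B = -7304/75 kN·m

R_A = 6507/125 kN, M_A = 7196/75 kN·m, R_B = 6618/125 kN, M_B = -7304/75 kN·m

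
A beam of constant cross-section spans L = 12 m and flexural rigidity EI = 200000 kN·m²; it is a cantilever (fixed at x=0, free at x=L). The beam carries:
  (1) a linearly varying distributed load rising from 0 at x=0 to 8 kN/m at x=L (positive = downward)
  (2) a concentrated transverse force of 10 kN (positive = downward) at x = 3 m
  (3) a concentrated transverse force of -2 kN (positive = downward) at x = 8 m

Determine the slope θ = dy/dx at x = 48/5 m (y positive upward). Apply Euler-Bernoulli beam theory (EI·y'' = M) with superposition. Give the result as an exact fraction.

θ(48/5) = -1057181/125000000 rad

Load 1 — triangular load w₀=8 kN/m (0→w₀ over full span):
  θ_1 = (w₀Lx²/4-w₀L²x/3-w₀x⁴/(24L))/EI = (8·12·(48/5)²/4-8·12²·(48/5)/3-8·(48/5)⁴/(24·12))/200000 = -16704/1953125 rad
Load 2 — point force P=10 kN at a=3 m (b=L-a=9):
  θ_2 = -Pa²/(2EI)  [x>a] = -10·3²/(2·200000) = -9/40000 rad
Load 3 — point force P=-2 kN at a=8 m (b=L-a=4):
  θ_3 = -Pa²/(2EI)  [x>a] = -(-2)·8²/(2·200000) = 1/3125 rad
Superposition: θ = Σ θ_i = -1057181/125000000 rad ≈ -0.008457 rad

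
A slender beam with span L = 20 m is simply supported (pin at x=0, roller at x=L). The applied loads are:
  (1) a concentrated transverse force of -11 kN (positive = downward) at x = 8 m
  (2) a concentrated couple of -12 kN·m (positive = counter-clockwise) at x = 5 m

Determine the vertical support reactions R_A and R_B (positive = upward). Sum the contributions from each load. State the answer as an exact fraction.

Load 1 — point force P=-11 kN at a=8 m (b=L-a=12):
  R_A = Pb/L = (-11)·12/20 = -33/5 kN
  R_B = Pa/L = (-11)·8/20 = -22/5 kN
Load 2 — applied couple M₀=-12 kN·m at a=5 m (b=L-a=15):
  R_A = M₀/L = (-12)/20 = -3/5 kN
  R_B = -M₀/L = -(-12)/20 = 3/5 kN
Superposition: R_A = -36/5 kN, R_B = -19/5 kN

R_A = -36/5 kN, R_B = -19/5 kN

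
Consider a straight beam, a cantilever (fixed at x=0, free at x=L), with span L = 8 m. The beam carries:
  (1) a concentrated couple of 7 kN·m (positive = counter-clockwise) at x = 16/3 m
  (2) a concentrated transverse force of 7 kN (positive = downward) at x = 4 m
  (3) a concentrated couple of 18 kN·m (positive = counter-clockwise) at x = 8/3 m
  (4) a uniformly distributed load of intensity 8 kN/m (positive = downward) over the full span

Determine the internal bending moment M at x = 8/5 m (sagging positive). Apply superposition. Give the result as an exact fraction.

Load 1 — applied couple M₀=7 kN·m at a=16/3 m (b=L-a=8/3):
  M_1 = M₀  [x≤a] = 7 = 7 kN·m
Load 2 — point force P=7 kN at a=4 m (b=L-a=4):
  M_2 = -P(a-x)  [x≤a] = -7·(4-(8/5)) = -84/5 kN·m
Load 3 — applied couple M₀=18 kN·m at a=8/3 m (b=L-a=16/3):
  M_3 = M₀  [x≤a] = 18 = 18 kN·m
Load 4 — uniform load w=8 kN/m over full span:
  M_4 = -w(L-x)²/2 = -8·(8-(8/5))²/2 = -4096/25 kN·m
Superposition: M = Σ M_i = -3891/25 kN·m ≈ -155.640000 kN·m

M(8/5) = -3891/25 kN·m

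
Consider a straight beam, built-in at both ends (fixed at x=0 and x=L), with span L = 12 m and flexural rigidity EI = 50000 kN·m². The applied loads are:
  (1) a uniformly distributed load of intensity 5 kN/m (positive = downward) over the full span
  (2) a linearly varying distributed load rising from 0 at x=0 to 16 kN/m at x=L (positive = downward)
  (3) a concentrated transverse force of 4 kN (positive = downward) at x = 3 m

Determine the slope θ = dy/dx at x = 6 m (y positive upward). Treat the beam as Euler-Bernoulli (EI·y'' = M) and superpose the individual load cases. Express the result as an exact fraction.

Load 1 — uniform load w=5 kN/m over full span:
  θ_1 = -wx(L-x)(L-2x)/(12EI) = -5·6·(12-6)·(12-2·6)/(12·50000) = 0 rad
Load 2 — triangular load w₀=16 kN/m (0→w₀ over full span):
  θ_2 = -w₀(2x(L-x)(L-2x)(x+2L)+x²(L-x)²)/(120LEI) = -16·(2·6·(12-6)·(12-2·6)·(6+2·12)+6²·(12-6)²)/(120·12·50000) = -9/31250 rad
Load 3 — point force P=4 kN at a=3 m (b=L-a=9):
  θ_3 = Pa²(L-x)(2bL-(3b+a)(L-x))/(2L³EI)  [x>a] = 4·3²·(12-6)·(2·9·12-(3·9+3)·(12-6))/(2·12³·50000) = 9/200000 rad
Superposition: θ = Σ θ_i = -243/1000000 rad ≈ -0.000243 rad

θ(6) = -243/1000000 rad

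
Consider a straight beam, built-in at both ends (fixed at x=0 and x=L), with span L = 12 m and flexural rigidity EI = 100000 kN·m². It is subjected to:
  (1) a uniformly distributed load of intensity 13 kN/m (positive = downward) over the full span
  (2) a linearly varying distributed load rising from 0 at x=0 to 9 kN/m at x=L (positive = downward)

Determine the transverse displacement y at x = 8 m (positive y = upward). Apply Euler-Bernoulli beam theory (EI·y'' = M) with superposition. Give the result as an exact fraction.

Load 1 — uniform load w=13 kN/m over full span:
  y_1 = -wx²(L-x)²/(24EI) = -13·8²·(12-8)²/(24·100000) = -52/9375 m
Load 2 — triangular load w₀=9 kN/m (0→w₀ over full span):
  y_2 = -w₀x²(L-x)²(x+2L)/(120LEI) = -9·8²·(12-8)²·(8+2·12)/(120·12·100000) = -32/15625 m
Superposition: y = Σ y_i = -356/46875 m ≈ -0.007595 m

y(8) = -356/46875 m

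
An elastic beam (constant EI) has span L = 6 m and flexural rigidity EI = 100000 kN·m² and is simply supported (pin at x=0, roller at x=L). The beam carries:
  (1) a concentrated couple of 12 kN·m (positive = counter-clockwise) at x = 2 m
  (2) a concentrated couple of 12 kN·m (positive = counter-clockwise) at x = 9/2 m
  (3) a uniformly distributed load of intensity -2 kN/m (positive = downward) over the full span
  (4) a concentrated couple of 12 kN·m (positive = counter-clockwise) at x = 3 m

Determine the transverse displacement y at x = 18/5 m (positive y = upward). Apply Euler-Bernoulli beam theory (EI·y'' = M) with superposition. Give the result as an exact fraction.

y(18/5) = 37221/125000000 m

Load 1 — applied couple M₀=12 kN·m at a=2 m (b=L-a=4):
  y_1 = (M₀x³/(6L)-M₀(x-a)²/2+C₁x)/EI  [x>a] with C₁=M₀(3b²-L²)/(6L)=4 = (12·(18/5)³/(6·6)-12·((18/5)-2)²/2+4·(18/5))/100000 = 57/390625 m
Load 2 — applied couple M₀=12 kN·m at a=9/2 m (b=L-a=3/2):
  y_2 = (M₀x³/(6L)+C₁x)/EI  [x≤a] with C₁=M₀(3b²-L²)/(6L)=-39/4 = (12·(18/5)³/(6·6)+(-39/4)·(18/5))/100000 = -4887/25000000 m
Load 3 — uniform load w=-2 kN/m over full span:
  y_3 = -wx(L³-2Lx²+x³)/(24EI) = -(-2)·(18/5)·(6³-2·6·(18/5)²+(18/5)³)/(24·100000) = 2511/7812500 m
Load 4 — applied couple M₀=12 kN·m at a=3 m (b=L-a=3):
  y_4 = (M₀x³/(6L)-M₀(x-a)²/2+C₁x)/EI  [x>a] with C₁=M₀(3b²-L²)/(6L)=-3 = (12·(18/5)³/(6·6)-12·((18/5)-3)²/2+(-3)·(18/5))/100000 = 81/3125000 m
Superposition: y = Σ y_i = 37221/125000000 m ≈ 0.000298 m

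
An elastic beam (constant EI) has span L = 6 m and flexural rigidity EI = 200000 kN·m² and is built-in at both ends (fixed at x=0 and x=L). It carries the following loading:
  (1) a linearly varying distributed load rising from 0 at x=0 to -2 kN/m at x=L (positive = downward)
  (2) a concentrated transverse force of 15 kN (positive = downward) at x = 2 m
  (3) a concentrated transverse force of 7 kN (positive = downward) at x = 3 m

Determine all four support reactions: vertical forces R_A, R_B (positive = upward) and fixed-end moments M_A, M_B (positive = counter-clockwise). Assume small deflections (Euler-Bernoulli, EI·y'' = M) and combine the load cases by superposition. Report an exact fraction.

R_A = 1153/90 kN, M_A = 971/60 kN·m, R_B = 287/90 kN, M_B = -499/60 kN·m

Load 1 — triangular load w₀=-2 kN/m (0→w₀ over full span):
  R_A = 3w₀L/20 = 3·(-2)·6/20 = -9/5 kN
  M_A = w₀L²/30 = (-2)·6²/30 = -12/5 kN·m
  R_B = 7w₀L/20 = 7·(-2)·6/20 = -21/5 kN
  M_B = -w₀L²/20 = -(-2)·6²/20 = 18/5 kN·m
Load 2 — point force P=15 kN at a=2 m (b=L-a=4):
  R_A = Pb²(3a+b)/L³ = 15·4²·(3·2+4)/6³ = 100/9 kN
  M_A = Pab²/L² = 15·2·4²/6² = 40/3 kN·m
  R_B = Pa²(a+3b)/L³ = 15·2²·(2+3·4)/6³ = 35/9 kN
  M_B = -Pa²b/L² = -15·2²·4/6² = -20/3 kN·m
Load 3 — point force P=7 kN at a=3 m (b=L-a=3):
  R_A = Pb²(3a+b)/L³ = 7·3²·(3·3+3)/6³ = 7/2 kN
  M_A = Pab²/L² = 7·3·3²/6² = 21/4 kN·m
  R_B = Pa²(a+3b)/L³ = 7·3²·(3+3·3)/6³ = 7/2 kN
  M_B = -Pa²b/L² = -7·3²·3/6² = -21/4 kN·m
Superposition: R_A = 1153/90 kN, M_A = 971/60 kN·m, R_B = 287/90 kN, M_B = -499/60 kN·m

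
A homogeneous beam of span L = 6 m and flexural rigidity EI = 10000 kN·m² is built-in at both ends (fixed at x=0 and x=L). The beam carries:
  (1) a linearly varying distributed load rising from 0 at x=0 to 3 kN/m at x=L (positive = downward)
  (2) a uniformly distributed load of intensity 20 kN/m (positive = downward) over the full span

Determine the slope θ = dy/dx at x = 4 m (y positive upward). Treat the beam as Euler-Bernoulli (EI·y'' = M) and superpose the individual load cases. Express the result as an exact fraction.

θ(4) = 107/37500 rad

Load 1 — triangular load w₀=3 kN/m (0→w₀ over full span):
  θ_1 = -w₀(2x(L-x)(L-2x)(x+2L)+x²(L-x)²)/(120LEI) = -3·(2·4·(6-4)·(6-2·4)·(4+2·6)+4²·(6-4)²)/(120·6·10000) = 7/37500 rad
Load 2 — uniform load w=20 kN/m over full span:
  θ_2 = -wx(L-x)(L-2x)/(12EI) = -20·4·(6-4)·(6-2·4)/(12·10000) = 1/375 rad
Superposition: θ = Σ θ_i = 107/37500 rad ≈ 0.002853 rad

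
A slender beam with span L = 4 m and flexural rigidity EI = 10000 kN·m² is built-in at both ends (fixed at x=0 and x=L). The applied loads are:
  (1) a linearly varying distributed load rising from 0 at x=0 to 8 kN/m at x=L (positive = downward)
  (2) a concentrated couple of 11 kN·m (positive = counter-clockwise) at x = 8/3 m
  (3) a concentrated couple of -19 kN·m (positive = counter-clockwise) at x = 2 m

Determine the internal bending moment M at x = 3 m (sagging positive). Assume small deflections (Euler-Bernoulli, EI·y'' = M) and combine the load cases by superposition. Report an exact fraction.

Load 1 — triangular load w₀=8 kN/m (0→w₀ over full span):
  M_1 = 3w₀Lx/20 - w₀L²/30 - w₀x³/(6L) = 3·8·4·3/20 - 8·4²/30 - 8·3³/(6·4) = 17/15 kN·m
Load 2 — applied couple M₀=11 kN·m at a=8/3 m (b=L-a=4/3):
  M_2 = R_Ax - M_A - M₀  [x>a] with R_A=11/3, M_A=11/3 = (11/3)·3 - (11/3) - 11 = -11/3 kN·m
Load 3 — applied couple M₀=-19 kN·m at a=2 m (b=L-a=2):
  M_3 = R_Ax - M_A - M₀  [x>a] with R_A=-57/8, M_A=-19/4 = (-57/8)·3 - (-19/4) - (-19) = 19/8 kN·m
Superposition: M = Σ M_i = -19/120 kN·m ≈ -0.158333 kN·m

M(3) = -19/120 kN·m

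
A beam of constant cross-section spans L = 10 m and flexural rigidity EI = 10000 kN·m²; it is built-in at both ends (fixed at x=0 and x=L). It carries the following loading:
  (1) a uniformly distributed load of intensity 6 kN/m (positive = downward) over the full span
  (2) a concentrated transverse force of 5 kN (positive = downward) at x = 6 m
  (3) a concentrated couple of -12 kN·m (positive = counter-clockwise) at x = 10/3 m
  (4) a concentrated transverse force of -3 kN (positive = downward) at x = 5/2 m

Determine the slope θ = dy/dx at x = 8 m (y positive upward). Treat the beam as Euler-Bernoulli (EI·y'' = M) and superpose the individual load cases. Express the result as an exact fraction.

θ(8) = 11769/2000000 rad

Load 1 — uniform load w=6 kN/m over full span:
  θ_1 = -wx(L-x)(L-2x)/(12EI) = -6·8·(10-8)·(10-2·8)/(12·10000) = 3/625 rad
Load 2 — point force P=5 kN at a=6 m (b=L-a=4):
  θ_2 = Pa²(L-x)(2bL-(3b+a)(L-x))/(2L³EI)  [x>a] = 5·6²·(10-8)·(2·4·10-(3·4+6)·(10-8))/(2·10³·10000) = 99/125000 rad
Load 3 — applied couple M₀=-12 kN·m at a=10/3 m (b=L-a=20/3):
  θ_3 = (R_Ax²/2 - M_Ax - M₀(x-a))/EI  [x>a] with R_A=-8/5, M_A=0 = ((-8/5)·8²/2 - 0·8 - (-12)·(8-(10/3)))/10000 = 3/6250 rad
Load 4 — point force P=-3 kN at a=5/2 m (b=L-a=15/2):
  θ_4 = Pa²(L-x)(2bL-(3b+a)(L-x))/(2L³EI)  [x>a] = (-3)·(5/2)²·(10-8)·(2·(15/2)·10-(3·(15/2)+(5/2))·(10-8))/(2·10³·10000) = -3/16000 rad
Superposition: θ = Σ θ_i = 11769/2000000 rad ≈ 0.005884 rad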